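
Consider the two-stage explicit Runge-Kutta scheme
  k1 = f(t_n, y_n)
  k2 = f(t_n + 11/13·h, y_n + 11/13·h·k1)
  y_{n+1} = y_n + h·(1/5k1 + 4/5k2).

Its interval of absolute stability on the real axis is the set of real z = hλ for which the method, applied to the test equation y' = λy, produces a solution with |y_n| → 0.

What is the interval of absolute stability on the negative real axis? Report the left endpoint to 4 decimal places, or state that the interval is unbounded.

On y'=λy, z=hλ:
  k1=λy_n ⇒ h·k1=z·y_n;  k2=λ(1+11/13z)y_n ⇒ h·k2=z(1+11/13z)y_n
  y_{n+1}/y_n = 1 + 1/5z + 4/5z(1+11/13z) = 1 + z + 44/65z²
  Hence R(z) = 1 + z + 44/65z².

Boundary: |R(x)|=1, x<0.
x=-0.97: |R|=0.6669
R=1: x+44/65x²=0 ⇒ x=−65/44=-1.4773; min R=1−1/(4·44/65)=0.6307>−1
Confirm numerically:
  x=-1.221: |R|=0.78818 <1
  x=-0.867: |R|=0.64184 <1
  x=-0.691: |R|=0.63222 <1
  x=-1.735: |R|=1.30269 >1
  x=-1.708: |R|=1.26676 >1
Interval (-1.4773, 0).

z∈(-1.4773,0).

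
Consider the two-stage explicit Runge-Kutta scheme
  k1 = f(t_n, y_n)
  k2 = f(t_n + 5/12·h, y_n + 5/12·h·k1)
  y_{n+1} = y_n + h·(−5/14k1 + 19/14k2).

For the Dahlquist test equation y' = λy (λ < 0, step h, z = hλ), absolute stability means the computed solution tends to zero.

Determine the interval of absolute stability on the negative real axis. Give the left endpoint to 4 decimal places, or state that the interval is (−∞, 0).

With y'=λy (z=hλ):
  k1=λy_n ⇒ h·k1=z·y_n;  k2=λ(1+5/12z)y_n ⇒ h·k2=z(1+5/12z)y_n
  y_{n+1}/y_n = 1 − 5/14z + 19/14z(1+5/12z) = 1 + z + 95/168z²
  so R(z) = 1 + z + 95/168z².

Solve |R(x)|<1 on ℝ⁻.
x=-0.95: |R|=0.5603
R=1: x+95/168x²=0 ⇒ x=−168/95=-1.7684; min R=1−1/(4·95/168)=0.5579>−1
Confirm numerically:
  x=-1.655: |R|=0.89385 <1
  x=-1.491: |R|=0.76610 <1
  x=-1.292: |R|=0.65193 <1
  x=-2.135: |R|=1.44257 >1
  x=-1.862: |R|=1.09853 >1
So |R|<1 on (-1.7684, 0).

z∈(-1.7684,0).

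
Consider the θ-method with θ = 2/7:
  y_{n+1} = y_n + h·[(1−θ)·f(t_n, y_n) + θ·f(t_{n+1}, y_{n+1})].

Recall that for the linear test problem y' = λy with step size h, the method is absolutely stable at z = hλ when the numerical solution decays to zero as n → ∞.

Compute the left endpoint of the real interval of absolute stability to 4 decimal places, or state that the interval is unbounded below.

On y'=λy, z=hλ:
  y_{n+1} = y_n + z·[5/7·y_n + 2/7·y_{n+1}] ⇒ (1 − 2/7z)y_{n+1} = (1 + 5/7z)y_n
  R(z) = (1 + 5/7z)/(1 − 2/7z).

Boundary: |R(x)|=1, x<0.
x=-0.94: |R|=0.2590
R=−1: 1+5/7x = −1+2/7x ⇒ -3/7x=2 ⇒ x=2/(-3/7)=-4.6667
Confirm numerically:
  x=-4.077: |R|=0.88327 <1
  x=-2.331: |R|=0.39916 <1
  x=-1.914: |R|=0.23735 <1
  x=-5.185: |R|=1.08952 >1
  x=-4.890: |R|=1.03993 >1
So |R|<1 on (-4.6667, 0).

z* = -4.6667.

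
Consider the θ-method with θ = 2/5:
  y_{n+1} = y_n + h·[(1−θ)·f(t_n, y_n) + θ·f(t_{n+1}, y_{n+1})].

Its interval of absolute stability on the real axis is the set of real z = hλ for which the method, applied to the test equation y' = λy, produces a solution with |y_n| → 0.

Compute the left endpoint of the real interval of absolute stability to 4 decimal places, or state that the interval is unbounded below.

Set f=λy, z=hλ:
  y_{n+1} = y_n + z·[3/5·y_n + 2/5·y_{n+1}] ⇒ (1 − 2/5z)y_{n+1} = (1 + 3/5z)y_n
  so R(z) = (1 + 3/5z)/(1 − 2/5z).

Solve |R(x)|<1 on ℝ⁻.
x=-1.54: |R|=0.0470
R=−1: 1+3/5x = −1+2/5x ⇒ -1/5x=2 ⇒ x=2/(-1/5)=-10.0000
Confirm numerically:
  x=-9.941: |R|=0.99763 <1
  x=-9.196: |R|=0.96563 <1
  x=-8.031: |R|=0.90651 <1
  x=-6.955: |R|=0.83897 <1
  x=-10.502: |R|=1.01930 >1
  x=-10.335: |R|=1.01305 >1
  x=-10.051: |R|=1.00203 >1
Interval (-10.0000, 0).

left endpoint -10.0000.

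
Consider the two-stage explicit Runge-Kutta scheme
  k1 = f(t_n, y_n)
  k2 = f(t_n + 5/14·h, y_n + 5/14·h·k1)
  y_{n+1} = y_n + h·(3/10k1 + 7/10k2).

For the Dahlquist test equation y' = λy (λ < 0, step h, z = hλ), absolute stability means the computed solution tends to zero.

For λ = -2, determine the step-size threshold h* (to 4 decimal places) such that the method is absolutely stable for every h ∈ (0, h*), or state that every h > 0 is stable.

Set f=λy, z=hλ:
  k1=λy_n ⇒ h·k1=z·y_n;  k2=λ(1+5/14z)y_n ⇒ h·k2=z(1+5/14z)y_n
  y_{n+1}/y_n = 1 + 3/10z + 7/10z(1+5/14z) = 1 + z + 1/4z²
  ⇒ R(z) = 1 + z + 1/4z².

Solve |R(x)|<1 on ℝ⁻.
x=-0.73: |R|=0.4032
R=1: x+1/4x²=0 ⇒ x=−4=-4.0000; min R=1−1/(4·1/4)=0.0000>−1
Confirm numerically:
  x=-3.202: |R|=0.36120 <1
  x=-3.147: |R|=0.32890 <1
  x=-2.161: |R|=0.00648 <1
  x=-1.916: |R|=0.00176 <1
  x=-4.569: |R|=1.64994 >1
  x=-4.509: |R|=1.57377 >1
  x=-4.094: |R|=1.09621 >1
Stable set (-4.0000, 0).

(-4.0000,0); λ=-2 ⇒ h* = (4)/2 = 2.0000.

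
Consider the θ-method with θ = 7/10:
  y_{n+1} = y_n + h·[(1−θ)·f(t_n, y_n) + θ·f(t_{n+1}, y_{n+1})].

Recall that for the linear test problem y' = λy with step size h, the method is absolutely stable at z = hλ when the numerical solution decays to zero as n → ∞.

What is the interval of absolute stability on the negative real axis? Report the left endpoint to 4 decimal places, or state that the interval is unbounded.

unbounded; (−∞, 0).

With y'=λy (z=hλ):
  y_{n+1} = y_n + z·[3/10·y_n + 7/10·y_{n+1}] ⇒ (1 − 7/10z)y_{n+1} = (1 + 3/10z)y_n
  Hence R(z) = (1 + 3/10z)/(1 − 7/10z).

Find x<0 with |R(x)|<1.
x=-1.79: |R|=0.2055
x=-2: |R|=0.1667
x=-10: |R|=0.2500
x=-100: |R|=0.4085
θ=7/10≥1/2 ⇒ |1+3/10x|<|1−7/10x| ∀x<0 ⇒ interval (−∞,0).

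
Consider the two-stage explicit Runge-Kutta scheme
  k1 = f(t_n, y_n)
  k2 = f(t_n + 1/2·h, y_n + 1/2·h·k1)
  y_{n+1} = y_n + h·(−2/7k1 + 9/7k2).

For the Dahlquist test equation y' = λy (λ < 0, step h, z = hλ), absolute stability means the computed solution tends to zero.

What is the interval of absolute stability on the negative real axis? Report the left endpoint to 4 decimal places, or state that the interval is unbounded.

Set f=λy, z=hλ:
  k1=λy_n ⇒ h·k1=z·y_n;  k2=λ(1+1/2z)y_n ⇒ h·k2=z(1+1/2z)y_n
  y_{n+1}/y_n = 1 − 2/7z + 9/7z(1+1/2z) = 1 + z + 9/14z²
  ⇒ R(z) = 1 + z + 9/14z².

Find x<0 with |R(x)|<1.
x=-1.67: |R|=1.1229
R=1: x+9/14x²=0 ⇒ x=−14/9=-1.5556; min R=1−1/(4·9/14)=0.6111>−1
Confirm numerically:
  x=-1.384: |R|=0.84736 <1
  x=-1.213: |R|=0.73288 <1
  x=-0.989: |R|=0.63979 <1
  x=-1.943: |R|=1.48395 >1
  x=-1.786: |R|=1.26458 >1
  x=-1.664: |R|=1.11600 >1
So |R|<1 on (-1.5556, 0).

(-1.5556, 0).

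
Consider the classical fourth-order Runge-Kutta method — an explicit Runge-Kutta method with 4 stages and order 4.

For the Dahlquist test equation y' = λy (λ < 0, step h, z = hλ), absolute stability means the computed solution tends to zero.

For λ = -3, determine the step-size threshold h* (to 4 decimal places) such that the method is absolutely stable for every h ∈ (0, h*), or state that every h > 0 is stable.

On y'=λy, z=hλ:
  order 4, 4-stage ⇒ R(z)=1+z+z^2/2+z^3/6+z^4/24
  (e.g. R(-1.28)=0.30152, |R|=0.30152)

Boundary: |R(x)|=1, x<0.
x=-1.28: |R|=0.3015
|R(-1.82)|=0.2886 |R(-1.58)|=0.2705 |R(-0.53)|=0.5889
Bisect:
  x_lo=-3.2434 |R|=1.9408  x_hi=-0.1224 |R|=0.8848
  mid=-1.68290 |R|=0.27302 →hi
  mid=-2.46315 |R|=0.61344 →hi
  mid=-2.85327 |R|=1.10742 →lo
  mid=-2.65821 |R|=0.82470 →hi
  mid=-2.75574 |R|=0.95635 →hi
  mid=-2.80451 |R|=1.02935 →lo
  mid=-2.78012 |R|=0.99223 →hi
  mid=-2.79231 |R|=1.01064 →lo
  mid=-2.78622 |R|=1.00139 →lo
  mid=-2.78317 |R|=0.99680 →hi
  ...
  [-2.78546,-2.78527] ⇒ x*=-2.7853
So |R|<1 on (-2.7853, 0).

(-2.7853,0); λ=-3 ⇒ h* = 0.9284.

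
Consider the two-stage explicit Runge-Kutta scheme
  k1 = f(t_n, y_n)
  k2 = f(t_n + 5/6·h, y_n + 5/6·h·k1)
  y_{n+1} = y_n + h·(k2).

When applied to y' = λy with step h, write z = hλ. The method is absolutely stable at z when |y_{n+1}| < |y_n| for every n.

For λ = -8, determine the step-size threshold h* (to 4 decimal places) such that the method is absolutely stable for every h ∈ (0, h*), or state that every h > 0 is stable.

(-1.2000,0); λ=-8 ⇒ h* = (6/5)/8 = 0.1500.

With y'=λy (z=hλ):
  k1=λy_n ⇒ h·k1=z·y_n;  k2=λ(1+5/6z)y_n ⇒ h·k2=z(1+5/6z)y_n
  y_{n+1}/y_n = 1 + z(1+5/6z) = 1 + z + 5/6z²
  Hence R(z) = 1 + z + 5/6z².

Need |R(x)|<1, x<0.
x=-1.13: |R|=0.9341
R=1: x+5/6x²=0 ⇒ x=−6/5=-1.2000; min R=1−1/(4·5/6)=0.7000>−1
Confirm numerically:
  x=-1.072: |R|=0.88565 <1
  x=-0.747: |R|=0.71801 <1
  x=-0.577: |R|=0.70044 <1
  x=-1.768: |R|=1.83685 >1
  x=-1.448: |R|=1.29925 >1
Stable set (-1.2000, 0).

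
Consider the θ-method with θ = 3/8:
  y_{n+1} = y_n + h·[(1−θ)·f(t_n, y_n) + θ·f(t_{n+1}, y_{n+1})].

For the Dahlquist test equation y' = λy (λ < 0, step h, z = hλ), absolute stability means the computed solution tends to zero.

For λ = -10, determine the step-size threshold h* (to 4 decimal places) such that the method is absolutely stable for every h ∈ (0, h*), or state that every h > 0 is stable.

On y'=λy, z=hλ:
  y_{n+1} = y_n + z·[5/8·y_n + 3/8·y_{n+1}] ⇒ (1 − 3/8z)y_{n+1} = (1 + 5/8z)y_n
  Hence R(z) = (1 + 5/8z)/(1 − 3/8z).

Solve |R(x)|<1 on ℝ⁻.
x=-0.7: |R|=0.4455
R=−1: 1+5/8x = −1+3/8x ⇒ -1/4x=2 ⇒ x=2/(-1/4)=-8.0000
Confirm numerically:
  x=-7.154: |R|=0.94257 <1
  x=-6.332: |R|=0.87643 <1
  x=-5.428: |R|=0.78817 <1
  x=-8.575: |R|=1.03410 >1
  x=-8.423: |R|=1.02543 >1
Interval (-8.0000, 0).

(-8.0000,0); λ=-10 ⇒ h* = (8)/10 = 0.8000.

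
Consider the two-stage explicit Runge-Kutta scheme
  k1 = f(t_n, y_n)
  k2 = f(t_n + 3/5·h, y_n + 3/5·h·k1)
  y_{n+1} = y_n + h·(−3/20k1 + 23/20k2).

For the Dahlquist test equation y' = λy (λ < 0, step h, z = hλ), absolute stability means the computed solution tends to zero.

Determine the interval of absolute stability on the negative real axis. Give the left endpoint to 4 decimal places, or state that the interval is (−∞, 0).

(-1.4493, 0).

On y'=λy, z=hλ:
  k1=λy_n ⇒ h·k1=z·y_n;  k2=λ(1+3/5z)y_n ⇒ h·k2=z(1+3/5z)y_n
  y_{n+1}/y_n = 1 − 3/20z + 23/20z(1+3/5z) = 1 + z + 69/100z²
  so R(z) = 1 + z + 69/100z².

Need |R(x)|<1, x<0.
x=-0.66: |R|=0.6406
R=1: x+69/100x²=0 ⇒ x=−100/69=-1.4493; min R=1−1/(4·69/100)=0.6377>−1
Confirm numerically:
  x=-1.379: |R|=0.93313 <1
  x=-1.195: |R|=0.79034 <1
  x=-0.893: |R|=0.65724 <1
  x=-1.848: |R|=1.50842 >1
  x=-1.662: |R|=1.24395 >1
Stable set (-1.4493, 0).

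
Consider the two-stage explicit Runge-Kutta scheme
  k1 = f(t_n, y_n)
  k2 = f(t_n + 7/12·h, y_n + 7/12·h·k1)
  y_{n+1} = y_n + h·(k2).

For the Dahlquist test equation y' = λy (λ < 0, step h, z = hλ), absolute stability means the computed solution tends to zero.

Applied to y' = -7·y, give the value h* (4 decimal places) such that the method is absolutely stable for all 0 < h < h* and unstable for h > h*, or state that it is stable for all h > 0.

(-1.7143,0); λ=-7 ⇒ h* = (12/7)/7 = 0.2449.

Set f=λy, z=hλ:
  k1=λy_n ⇒ h·k1=z·y_n;  k2=λ(1+7/12z)y_n ⇒ h·k2=z(1+7/12z)y_n
  y_{n+1}/y_n = 1 + z(1+7/12z) = 1 + z + 7/12z²
  R(z) = 1 + z + 7/12z².

Need |R(x)|<1, x<0.
x=-1.49: |R|=0.8051
R=1: x+7/12x²=0 ⇒ x=−12/7=-1.7143; min R=1−1/(4·7/12)=0.5714>−1
Confirm numerically:
  x=-1.385: |R|=0.73396 <1
  x=-1.019: |R|=0.58671 <1
  x=-0.811: |R|=0.57267 <1
  x=-2.279: |R|=1.75074 >1
  x=-2.211: |R|=1.64064 >1
So |R|<1 on (-1.7143, 0).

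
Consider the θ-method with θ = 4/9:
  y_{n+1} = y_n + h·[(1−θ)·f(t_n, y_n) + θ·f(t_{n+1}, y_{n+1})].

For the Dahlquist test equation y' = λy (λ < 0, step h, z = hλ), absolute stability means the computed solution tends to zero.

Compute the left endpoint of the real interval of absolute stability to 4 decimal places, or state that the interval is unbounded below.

z* = -18.0000.

On y'=λy, z=hλ:
  y_{n+1} = y_n + z·[5/9·y_n + 4/9·y_{n+1}] ⇒ (1 − 4/9z)y_{n+1} = (1 + 5/9z)y_n
  Hence R(z) = (1 + 5/9z)/(1 − 4/9z).

Solve |R(x)|<1 on ℝ⁻.
x=-0.82: |R|=0.3990
R=−1: 1+5/9x = −1+4/9x ⇒ -1/9x=2 ⇒ x=2/(-1/9)=-18.0000
Confirm numerically:
  x=-17.860: |R|=0.99826 <1
  x=-17.831: |R|=0.99790 <1
  x=-16.025: |R|=0.97298 <1
  x=-15.477: |R|=0.96442 <1
  x=-18.497: |R|=1.00599 >1
  x=-18.398: |R|=1.00482 >1
  x=-18.332: |R|=1.00403 >1
Stable set (-18.0000, 0).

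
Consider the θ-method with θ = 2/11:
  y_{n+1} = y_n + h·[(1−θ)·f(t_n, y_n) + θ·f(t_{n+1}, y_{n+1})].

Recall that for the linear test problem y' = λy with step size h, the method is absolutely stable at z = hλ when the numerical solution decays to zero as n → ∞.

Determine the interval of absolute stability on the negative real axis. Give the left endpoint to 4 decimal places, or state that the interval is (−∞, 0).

z∈(-3.1429,0).

Test eqn y'=λy, z=hλ:
  y_{n+1} = y_n + z·[9/11·y_n + 2/11·y_{n+1}] ⇒ (1 − 2/11z)y_{n+1} = (1 + 9/11z)y_n
  R(z) = (1 + 9/11z)/(1 − 2/11z).

Find x<0 with |R(x)|<1.
x=-0.36: |R|=0.6621
R=−1: 1+9/11x = −1+2/11x ⇒ -7/11x=2 ⇒ x=2/(-7/11)=-3.1429
Confirm numerically:
  x=-2.666: |R|=0.79562 <1
  x=-1.946: |R|=0.43742 <1
  x=-1.860: |R|=0.38995 <1
  x=-3.551: |R|=1.15783 >1
  x=-3.195: |R|=1.02099 >1
So |R|<1 on (-3.1429, 0).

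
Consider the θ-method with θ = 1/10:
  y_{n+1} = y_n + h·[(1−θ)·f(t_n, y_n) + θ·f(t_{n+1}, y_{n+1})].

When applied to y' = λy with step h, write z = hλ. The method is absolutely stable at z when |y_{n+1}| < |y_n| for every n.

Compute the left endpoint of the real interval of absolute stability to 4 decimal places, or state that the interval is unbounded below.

Set f=λy, z=hλ:
  y_{n+1} = y_n + z·[9/10·y_n + 1/10·y_{n+1}] ⇒ (1 − 1/10z)y_{n+1} = (1 + 9/10z)y_n
  ⇒ R(z) = (1 + 9/10z)/(1 − 1/10z).

Find x<0 with |R(x)|<1.
x=-1.18: |R|=0.0555
R=−1: 1+9/10x = −1+1/10x ⇒ -4/5x=2 ⇒ x=2/(-4/5)=-2.5000
Confirm numerically:
  x=-2.434: |R|=0.95754 <1
  x=-1.959: |R|=0.63810 <1
  x=-1.519: |R|=0.31869 <1
  x=-1.366: |R|=0.20183 <1
  x=-2.967: |R|=1.28812 >1
  x=-2.787: |R|=1.17956 >1
  x=-2.782: |R|=1.17650 >1
Stable set (-2.5000, 0).

z* = -2.5000.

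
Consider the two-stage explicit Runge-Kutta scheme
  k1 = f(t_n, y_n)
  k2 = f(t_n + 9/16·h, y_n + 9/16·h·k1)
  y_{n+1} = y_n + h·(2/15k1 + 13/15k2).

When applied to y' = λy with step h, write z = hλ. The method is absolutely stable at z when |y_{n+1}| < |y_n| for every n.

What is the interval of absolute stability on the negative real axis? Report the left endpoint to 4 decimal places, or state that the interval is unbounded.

On y'=λy, z=hλ:
  k1=λy_n ⇒ h·k1=z·y_n;  k2=λ(1+9/16z)y_n ⇒ h·k2=z(1+9/16z)y_n
  y_{n+1}/y_n = 1 + 2/15z + 13/15z(1+9/16z) = 1 + z + 39/80z²
  ⇒ R(z) = 1 + z + 39/80z².

Solve |R(x)|<1 on ℝ⁻.
x=-0.7: |R|=0.5389
R=1: x+39/80x²=0 ⇒ x=−80/39=-2.0513; min R=1−1/(4·39/80)=0.4872>−1
Confirm numerically:
  x=-2.023: |R|=0.97211 <1
  x=-1.521: |R|=0.60680 <1
  x=-0.869: |R|=0.49914 <1
  x=-2.431: |R|=1.45001 >1
  x=-2.420: |R|=1.43499 >1
  x=-2.133: |R|=1.08497 >1
So |R|<1 on (-2.0513, 0).

(-2.0513, 0).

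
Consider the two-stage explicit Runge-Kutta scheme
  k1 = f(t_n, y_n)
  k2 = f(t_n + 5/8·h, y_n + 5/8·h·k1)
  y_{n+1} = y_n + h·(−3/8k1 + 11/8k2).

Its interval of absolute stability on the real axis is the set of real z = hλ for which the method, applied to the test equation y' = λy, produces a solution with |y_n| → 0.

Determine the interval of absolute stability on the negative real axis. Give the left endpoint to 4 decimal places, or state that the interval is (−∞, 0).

On y'=λy, z=hλ:
  k1=λy_n ⇒ h·k1=z·y_n;  k2=λ(1+5/8z)y_n ⇒ h·k2=z(1+5/8z)y_n
  y_{n+1}/y_n = 1 − 3/8z + 11/8z(1+5/8z) = 1 + z + 55/64z²
  R(z) = 1 + z + 55/64z².

Find x<0 with |R(x)|<1.
x=-0.35: |R|=0.7553
R=1: x+55/64x²=0 ⇒ x=−64/55=-1.1636; min R=1−1/(4·55/64)=0.7091>−1
Confirm numerically:
  x=-1.066: |R|=0.91056 <1
  x=-0.978: |R|=0.84398 <1
  x=-0.642: |R|=0.71220 <1
  x=-0.568: |R|=0.70925 <1
  x=-1.747: |R|=1.87582 >1
  x=-1.676: |R|=1.73796 >1
  x=-1.581: |R|=1.56706 >1
Stable set (-1.1636, 0).

z∈(-1.1636,0).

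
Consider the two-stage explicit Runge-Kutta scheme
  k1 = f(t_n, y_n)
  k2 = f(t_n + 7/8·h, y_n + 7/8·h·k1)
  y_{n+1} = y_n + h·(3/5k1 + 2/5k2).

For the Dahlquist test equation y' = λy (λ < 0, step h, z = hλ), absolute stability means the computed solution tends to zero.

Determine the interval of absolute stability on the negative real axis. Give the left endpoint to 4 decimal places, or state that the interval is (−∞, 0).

Set f=λy, z=hλ:
  k1=λy_n ⇒ h·k1=z·y_n;  k2=λ(1+7/8z)y_n ⇒ h·k2=z(1+7/8z)y_n
  y_{n+1}/y_n = 1 + 3/5z + 2/5z(1+7/8z) = 1 + z + 7/20z²
  R(z) = 1 + z + 7/20z².

Solve |R(x)|<1 on ℝ⁻.
x=-1.79: |R|=0.3314
R=1: x+7/20x²=0 ⇒ x=−20/7=-2.8571; min R=1−1/(4·7/20)=0.2857>−1
Confirm numerically:
  x=-2.644: |R|=0.80276 <1
  x=-2.481: |R|=0.67338 <1
  x=-2.174: |R|=0.48020 <1
  x=-1.546: |R|=0.29054 <1
  x=-3.349: |R|=1.57653 >1
  x=-3.088: |R|=1.24951 >1
  x=-3.037: |R|=1.19118 >1
Stable set (-2.8571, 0).

z∈(-2.8571,0).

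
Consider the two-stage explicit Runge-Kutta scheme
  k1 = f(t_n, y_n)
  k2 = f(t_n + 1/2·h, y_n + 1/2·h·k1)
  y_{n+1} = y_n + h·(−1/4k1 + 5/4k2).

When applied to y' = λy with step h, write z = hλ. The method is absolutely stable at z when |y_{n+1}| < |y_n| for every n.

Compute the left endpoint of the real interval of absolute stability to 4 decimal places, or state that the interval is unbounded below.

Test eqn y'=λy, z=hλ:
  k1=λy_n ⇒ h·k1=z·y_n;  k2=λ(1+1/2z)y_n ⇒ h·k2=z(1+1/2z)y_n
  y_{n+1}/y_n = 1 − 1/4z + 5/4z(1+1/2z) = 1 + z + 5/8z²
  R(z) = 1 + z + 5/8z².

Boundary: |R(x)|=1, x<0.
x=-1.06: |R|=0.6423
R=1: x+5/8x²=0 ⇒ x=−8/5=-1.6000; min R=1−1/(4·5/8)=0.6000>−1
Confirm numerically:
  x=-1.138: |R|=0.67140 <1
  x=-1.065: |R|=0.64389 <1
  x=-0.778: |R|=0.60030 <1
  x=-2.145: |R|=1.73064 >1
  x=-1.866: |R|=1.31022 >1
So |R|<1 on (-1.6000, 0).

left endpoint -1.6000.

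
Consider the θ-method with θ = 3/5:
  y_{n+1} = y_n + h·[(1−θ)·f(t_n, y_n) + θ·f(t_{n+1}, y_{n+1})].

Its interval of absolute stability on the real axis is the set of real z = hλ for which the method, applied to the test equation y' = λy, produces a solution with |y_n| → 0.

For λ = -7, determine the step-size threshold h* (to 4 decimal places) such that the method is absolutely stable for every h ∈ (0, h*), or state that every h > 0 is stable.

unbounded; (−∞, 0). Any h>0 works for λ=-7.

Test eqn y'=λy, z=hλ:
  y_{n+1} = y_n + z·[2/5·y_n + 3/5·y_{n+1}] ⇒ (1 − 3/5z)y_{n+1} = (1 + 2/5z)y_n
  ⇒ R(z) = (1 + 2/5z)/(1 − 3/5z).

Need |R(x)|<1, x<0.
x=-0.61: |R|=0.5534
x=-2: |R|=0.0909
x=-10: |R|=0.4286
x=-100: |R|=0.6393
θ=3/5≥1/2 ⇒ |1+2/5x|<|1−3/5x| ∀x<0 ⇒ stable on all of ℝ⁻.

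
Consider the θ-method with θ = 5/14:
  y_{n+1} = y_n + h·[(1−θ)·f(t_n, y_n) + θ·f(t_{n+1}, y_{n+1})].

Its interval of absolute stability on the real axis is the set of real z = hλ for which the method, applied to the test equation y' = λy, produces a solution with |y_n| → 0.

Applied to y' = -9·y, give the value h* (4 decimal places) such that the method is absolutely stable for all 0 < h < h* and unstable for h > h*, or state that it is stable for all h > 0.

With y'=λy (z=hλ):
  y_{n+1} = y_n + z·[9/14·y_n + 5/14·y_{n+1}] ⇒ (1 − 5/14z)y_{n+1} = (1 + 9/14z)y_n
  ⇒ R(z) = (1 + 9/14z)/(1 − 5/14z).

Need |R(x)|<1, x<0.
x=-0.43: |R|=0.6272
R=−1: 1+9/14x = −1+5/14x ⇒ -2/7x=2 ⇒ x=2/(-2/7)=-7.0000
Confirm numerically:
  x=-6.921: |R|=0.99350 <1
  x=-5.108: |R|=0.80860 <1
  x=-5.082: |R|=0.80533 <1
  x=-7.558: |R|=1.04310 >1
  x=-7.423: |R|=1.03310 >1
  x=-7.242: |R|=1.01928 >1
Stable set (-7.0000, 0).

(-7.0000,0); λ=-9 ⇒ h* = (7)/9 = 0.7778.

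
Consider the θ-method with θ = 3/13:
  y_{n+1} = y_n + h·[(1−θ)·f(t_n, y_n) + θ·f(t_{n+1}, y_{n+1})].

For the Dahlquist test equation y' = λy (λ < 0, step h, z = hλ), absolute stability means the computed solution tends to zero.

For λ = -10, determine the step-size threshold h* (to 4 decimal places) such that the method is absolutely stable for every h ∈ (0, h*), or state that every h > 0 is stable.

(-3.7143,0); λ=-10 ⇒ h* = (26/7)/10 = 0.3714.

Set f=λy, z=hλ:
  y_{n+1} = y_n + z·[10/13·y_n + 3/13·y_{n+1}] ⇒ (1 − 3/13z)y_{n+1} = (1 + 10/13z)y_n
  Hence R(z) = (1 + 10/13z)/(1 − 3/13z).

Find x<0 with |R(x)|<1.
x=-1.58: |R|=0.1578
R=−1: 1+10/13x = −1+3/13x ⇒ -7/13x=2 ⇒ x=2/(-7/13)=-3.7143
Confirm numerically:
  x=-2.696: |R|=0.66199 <1
  x=-2.489: |R|=0.58094 <1
  x=-2.308: |R|=0.50592 <1
  x=-1.817: |R|=0.28020 <1
  x=-4.089: |R|=1.10381 >1
  x=-3.856: |R|=1.04038 >1
So |R|<1 on (-3.7143, 0).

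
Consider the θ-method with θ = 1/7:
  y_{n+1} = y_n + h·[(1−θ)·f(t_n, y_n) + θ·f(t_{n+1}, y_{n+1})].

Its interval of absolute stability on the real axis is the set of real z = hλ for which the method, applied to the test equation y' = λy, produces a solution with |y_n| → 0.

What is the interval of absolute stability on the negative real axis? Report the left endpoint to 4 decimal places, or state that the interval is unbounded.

(-2.8000, 0).

On y'=λy, z=hλ:
  y_{n+1} = y_n + z·[6/7·y_n + 1/7·y_{n+1}] ⇒ (1 − 1/7z)y_{n+1} = (1 + 6/7z)y_n
  ⇒ R(z) = (1 + 6/7z)/(1 − 1/7z).

Boundary: |R(x)|=1, x<0.
x=-1.32: |R|=0.1106
R=−1: 1+6/7x = −1+1/7x ⇒ -5/7x=2 ⇒ x=2/(-5/7)=-2.8000
Confirm numerically:
  x=-2.182: |R|=0.66347 <1
  x=-1.666: |R|=0.34572 <1
  x=-1.442: |R|=0.19569 <1
  x=-3.067: |R|=1.13261 >1
  x=-2.905: |R|=1.05300 >1
Interval (-2.8000, 0).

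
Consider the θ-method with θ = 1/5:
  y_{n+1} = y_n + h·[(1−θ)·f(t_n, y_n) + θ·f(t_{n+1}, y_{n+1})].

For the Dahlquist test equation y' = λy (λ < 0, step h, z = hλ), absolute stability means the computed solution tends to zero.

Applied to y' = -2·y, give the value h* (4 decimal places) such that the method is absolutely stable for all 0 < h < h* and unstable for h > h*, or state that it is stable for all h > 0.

(-3.3333,0); λ=-2 ⇒ h* = (10/3)/2 = 1.6667.

On y'=λy, z=hλ:
  y_{n+1} = y_n + z·[4/5·y_n + 1/5·y_{n+1}] ⇒ (1 − 1/5z)y_{n+1} = (1 + 4/5z)y_n
  R(z) = (1 + 4/5z)/(1 − 1/5z).

Need |R(x)|<1, x<0.
x=-1.35: |R|=0.0630
R=−1: 1+4/5x = −1+1/5x ⇒ -3/5x=2 ⇒ x=2/(-3/5)=-3.3333
Confirm numerically:
  x=-2.716: |R|=0.75998 <1
  x=-2.685: |R|=0.74691 <1
  x=-2.541: |R|=0.68479 <1
  x=-1.416: |R|=0.10349 <1
  x=-3.853: |R|=1.17610 >1
  x=-3.770: |R|=1.14937 >1
So |R|<1 on (-3.3333, 0).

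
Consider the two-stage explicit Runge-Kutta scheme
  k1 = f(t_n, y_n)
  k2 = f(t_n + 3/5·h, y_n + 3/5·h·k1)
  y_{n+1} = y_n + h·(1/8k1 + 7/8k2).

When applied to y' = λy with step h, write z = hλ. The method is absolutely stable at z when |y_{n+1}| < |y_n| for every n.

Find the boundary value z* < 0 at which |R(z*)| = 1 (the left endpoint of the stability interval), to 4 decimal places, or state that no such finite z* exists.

On y'=λy, z=hλ:
  k1=λy_n ⇒ h·k1=z·y_n;  k2=λ(1+3/5z)y_n ⇒ h·k2=z(1+3/5z)y_n
  y_{n+1}/y_n = 1 + 1/8z + 7/8z(1+3/5z) = 1 + z + 21/40z²
  ⇒ R(z) = 1 + z + 21/40z².

Need |R(x)|<1, x<0.
x=-1.29: |R|=0.5837
R=1: x+21/40x²=0 ⇒ x=−40/21=-1.9048; min R=1−1/(4·21/40)=0.5238>−1
Confirm numerically:
  x=-1.852: |R|=0.94870 <1
  x=-1.361: |R|=0.61147 <1
  x=-0.874: |R|=0.52703 <1
  x=-2.104: |R|=1.22008 >1
  x=-2.069: |R|=1.17840 >1
Interval (-1.9048, 0).

left endpoint -1.9048.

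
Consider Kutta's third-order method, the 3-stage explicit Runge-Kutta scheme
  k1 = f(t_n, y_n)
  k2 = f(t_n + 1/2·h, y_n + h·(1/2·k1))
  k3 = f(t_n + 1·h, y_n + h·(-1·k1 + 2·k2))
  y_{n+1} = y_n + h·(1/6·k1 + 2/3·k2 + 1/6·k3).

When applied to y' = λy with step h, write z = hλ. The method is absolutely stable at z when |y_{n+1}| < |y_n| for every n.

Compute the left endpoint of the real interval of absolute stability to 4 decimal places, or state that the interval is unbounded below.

Test eqn y'=λy, z=hλ:
  order 3, 3-stage ⇒ R(z)=1+z+z^2/2+z^3/6
  (e.g. R(-1.69)=-0.06642, |R|=0.06642)

Find x<0 with |R(x)|<1.
x=-1.69: |R|=0.0664
|R(-2.11)|=0.4496 |R(-1.75)|=0.1120 |R(-0.62)|=0.5325
Bisect:
  x_lo=-3.0224 |R|=2.0564  x_hi=-0.3482 |R|=0.7054
  mid=-1.68530 |R|=0.06296 →hi
  mid=-2.35383 |R|=0.75714 →hi
  mid=-2.68809 |R|=1.31245 →lo
  mid=-2.52096 |R|=1.01355 →lo
  mid=-2.43739 |R|=0.88033 →hi
  mid=-2.47917 |R|=0.94565 →hi
  mid=-2.50007 |R|=0.97927 →hi
  mid=-2.51051 |R|=0.99633 →hi
  mid=-2.51573 |R|=1.00492 →lo
  ...
  [-2.51280,-2.51263] ⇒ x*=-2.5127
Stable set (-2.5127, 0).

left endpoint -2.5127.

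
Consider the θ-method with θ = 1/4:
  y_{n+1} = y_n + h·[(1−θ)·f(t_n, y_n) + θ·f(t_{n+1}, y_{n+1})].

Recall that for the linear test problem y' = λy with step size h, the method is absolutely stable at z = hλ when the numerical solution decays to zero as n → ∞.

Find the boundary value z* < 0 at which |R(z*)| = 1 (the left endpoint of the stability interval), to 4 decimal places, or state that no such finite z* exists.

Set f=λy, z=hλ:
  y_{n+1} = y_n + z·[3/4·y_n + 1/4·y_{n+1}] ⇒ (1 − 1/4z)y_{n+1} = (1 + 3/4z)y_n
  ⇒ R(z) = (1 + 3/4z)/(1 − 1/4z).

Solve |R(x)|<1 on ℝ⁻.
x=-0.83: |R|=0.3126
R=−1: 1+3/4x = −1+1/4x ⇒ -1/2x=2 ⇒ x=2/(-1/2)=-4.0000
Confirm numerically:
  x=-2.355: |R|=0.48230 <1
  x=-2.337: |R|=0.47515 <1
  x=-2.090: |R|=0.37274 <1
  x=-4.429: |R|=1.10179 >1
  x=-4.423: |R|=1.10044 >1
  x=-4.402: |R|=1.09569 >1
Stable set (-4.0000, 0).

z* = -4.0000.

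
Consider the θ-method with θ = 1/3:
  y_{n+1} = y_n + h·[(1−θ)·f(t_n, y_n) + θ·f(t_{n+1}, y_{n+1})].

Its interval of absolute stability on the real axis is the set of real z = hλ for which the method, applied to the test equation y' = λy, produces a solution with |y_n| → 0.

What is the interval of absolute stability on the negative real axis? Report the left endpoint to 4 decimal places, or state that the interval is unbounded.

Test eqn y'=λy, z=hλ:
  y_{n+1} = y_n + z·[2/3·y_n + 1/3·y_{n+1}] ⇒ (1 − 1/3z)y_{n+1} = (1 + 2/3z)y_n
  R(z) = (1 + 2/3z)/(1 − 1/3z).

Boundary: |R(x)|=1, x<0.
x=-1.48: |R|=0.0089
R=−1: 1+2/3x = −1+1/3x ⇒ -1/3x=2 ⇒ x=2/(-1/3)=-6.0000
Confirm numerically:
  x=-4.247: |R|=0.75811 <1
  x=-4.006: |R|=0.71539 <1
  x=-3.628: |R|=0.64212 <1
  x=-6.543: |R|=1.05690 >1
  x=-6.347: |R|=1.03712 >1
Interval (-6.0000, 0).

z∈(-6.0000,0).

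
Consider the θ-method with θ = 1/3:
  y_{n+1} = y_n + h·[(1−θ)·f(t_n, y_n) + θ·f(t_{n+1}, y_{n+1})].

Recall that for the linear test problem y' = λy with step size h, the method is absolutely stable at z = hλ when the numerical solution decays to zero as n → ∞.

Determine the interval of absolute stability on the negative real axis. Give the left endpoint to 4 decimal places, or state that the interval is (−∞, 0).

z∈(-6.0000,0).

Test eqn y'=λy, z=hλ:
  y_{n+1} = y_n + z·[2/3·y_n + 1/3·y_{n+1}] ⇒ (1 − 1/3z)y_{n+1} = (1 + 2/3z)y_n
  ⇒ R(z) = (1 + 2/3z)/(1 − 1/3z).

Find x<0 with |R(x)|<1.
x=-1.42: |R|=0.0362
R=−1: 1+2/3x = −1+1/3x ⇒ -1/3x=2 ⇒ x=2/(-1/3)=-6.0000
Confirm numerically:
  x=-5.648: |R|=0.95930 <1
  x=-3.982: |R|=0.71097 <1
  x=-3.641: |R|=0.64478 <1
  x=-2.873: |R|=0.46756 <1
  x=-6.513: |R|=1.05393 >1
  x=-6.404: |R|=1.04296 >1
  x=-6.134: |R|=1.01467 >1
So |R|<1 on (-6.0000, 0).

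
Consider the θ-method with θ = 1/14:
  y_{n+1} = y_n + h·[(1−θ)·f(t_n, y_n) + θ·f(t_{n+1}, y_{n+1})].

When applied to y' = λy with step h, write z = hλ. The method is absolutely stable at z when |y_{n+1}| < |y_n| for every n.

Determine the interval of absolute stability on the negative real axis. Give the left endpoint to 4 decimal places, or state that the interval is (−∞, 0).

(-2.3333, 0).

Set f=λy, z=hλ:
  y_{n+1} = y_n + z·[13/14·y_n + 1/14·y_{n+1}] ⇒ (1 − 1/14z)y_{n+1} = (1 + 13/14z)y_n
  Hence R(z) = (1 + 13/14z)/(1 − 1/14z).

Find x<0 with |R(x)|<1.
x=-0.86: |R|=0.1898
R=−1: 1+13/14x = −1+1/14x ⇒ -6/7x=2 ⇒ x=2/(-6/7)=-2.3333
Confirm numerically:
  x=-1.521: |R|=0.37195 <1
  x=-1.383: |R|=0.25866 <1
  x=-1.302: |R|=0.19122 <1
  x=-1.239: |R|=0.13826 <1
  x=-2.810: |R|=1.34027 >1
  x=-2.697: |R|=1.26136 >1
  x=-2.515: |R|=1.13200 >1
Interval (-2.3333, 0).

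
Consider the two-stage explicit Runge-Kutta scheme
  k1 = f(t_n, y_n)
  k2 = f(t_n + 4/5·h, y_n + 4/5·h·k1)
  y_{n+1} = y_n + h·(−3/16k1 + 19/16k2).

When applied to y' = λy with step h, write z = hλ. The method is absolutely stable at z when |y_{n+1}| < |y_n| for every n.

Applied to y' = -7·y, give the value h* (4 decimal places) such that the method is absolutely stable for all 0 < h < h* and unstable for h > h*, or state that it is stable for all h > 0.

With y'=λy (z=hλ):
  k1=λy_n ⇒ h·k1=z·y_n;  k2=λ(1+4/5z)y_n ⇒ h·k2=z(1+4/5z)y_n
  y_{n+1}/y_n = 1 − 3/16z + 19/16z(1+4/5z) = 1 + z + 19/20z²
  R(z) = 1 + z + 19/20z².

Find x<0 with |R(x)|<1.
x=-0.8: |R|=0.8080
R=1: x+19/20x²=0 ⇒ x=−20/19=-1.0526; min R=1−1/(4·19/20)=0.7368>−1
Confirm numerically:
  x=-0.961: |R|=0.91634 <1
  x=-0.828: |R|=0.82330 <1
  x=-0.731: |R|=0.77664 <1
  x=-0.570: |R|=0.73866 <1
  x=-1.458: |R|=1.56148 >1
  x=-1.268: |R|=1.25943 >1
Stable set (-1.0526, 0).

(-1.0526,0); λ=-7 ⇒ h* = (20/19)/7 = 0.1504.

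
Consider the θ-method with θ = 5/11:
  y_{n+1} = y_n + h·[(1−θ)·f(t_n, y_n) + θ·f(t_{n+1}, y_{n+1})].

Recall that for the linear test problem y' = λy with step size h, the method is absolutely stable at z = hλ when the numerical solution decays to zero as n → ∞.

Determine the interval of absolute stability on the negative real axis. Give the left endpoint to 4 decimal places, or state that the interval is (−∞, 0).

(-22.0000, 0).

With y'=λy (z=hλ):
  y_{n+1} = y_n + z·[6/11·y_n + 5/11·y_{n+1}] ⇒ (1 − 5/11z)y_{n+1} = (1 + 6/11z)y_n
  Hence R(z) = (1 + 6/11z)/(1 − 5/11z).

Solve |R(x)|<1 on ℝ⁻.
x=-1.02: |R|=0.3031
R=−1: 1+6/11x = −1+5/11x ⇒ -1/11x=2 ⇒ x=2/(-1/11)=-22.0000
Confirm numerically:
  x=-21.551: |R|=0.99622 <1
  x=-19.621: |R|=0.97820 <1
  x=-10.644: |R|=0.82317 <1
  x=-22.532: |R|=1.00430 >1
  x=-22.465: |R|=1.00377 >1
  x=-22.381: |R|=1.00310 >1
Interval (-22.0000, 0).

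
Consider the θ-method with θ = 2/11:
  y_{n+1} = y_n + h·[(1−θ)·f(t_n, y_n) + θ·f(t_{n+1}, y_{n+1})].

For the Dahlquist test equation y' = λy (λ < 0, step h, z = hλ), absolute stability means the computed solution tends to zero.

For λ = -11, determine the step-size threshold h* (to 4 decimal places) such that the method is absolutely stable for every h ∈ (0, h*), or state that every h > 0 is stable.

(-3.1429,0); λ=-11 ⇒ h* = (22/7)/11 = 0.2857.

With y'=λy (z=hλ):
  y_{n+1} = y_n + z·[9/11·y_n + 2/11·y_{n+1}] ⇒ (1 − 2/11z)y_{n+1} = (1 + 9/11z)y_n
  R(z) = (1 + 9/11z)/(1 − 2/11z).

Solve |R(x)|<1 on ℝ⁻.
x=-1.59: |R|=0.2334
R=−1: 1+9/11x = −1+2/11x ⇒ -7/11x=2 ⇒ x=2/(-7/11)=-3.1429
Confirm numerically:
  x=-3.079: |R|=0.97395 <1
  x=-2.492: |R|=0.71496 <1
  x=-2.294: |R|=0.61881 <1
  x=-1.830: |R|=0.37312 <1
  x=-3.705: |R|=1.21374 >1
  x=-3.513: |R|=1.14374 >1
Stable set (-3.1429, 0).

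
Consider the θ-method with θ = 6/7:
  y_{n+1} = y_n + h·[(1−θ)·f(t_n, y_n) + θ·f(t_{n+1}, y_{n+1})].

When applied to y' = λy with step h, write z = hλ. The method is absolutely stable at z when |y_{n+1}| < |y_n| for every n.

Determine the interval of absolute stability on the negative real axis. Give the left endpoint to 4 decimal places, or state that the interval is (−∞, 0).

On y'=λy, z=hλ:
  y_{n+1} = y_n + z·[1/7·y_n + 6/7·y_{n+1}] ⇒ (1 − 6/7z)y_{n+1} = (1 + 1/7z)y_n
  Hence R(z) = (1 + 1/7z)/(1 − 6/7z).

Boundary: |R(x)|=1, x<0.
x=-0.62: |R|=0.5951
x=-2: |R|=0.2632
x=-10: |R|=0.0448
x=-100: |R|=0.1532
θ=6/7≥1/2 ⇒ |1+1/7x|<|1−6/7x| ∀x<0 ⇒ interval (−∞,0).

interval (−∞, 0).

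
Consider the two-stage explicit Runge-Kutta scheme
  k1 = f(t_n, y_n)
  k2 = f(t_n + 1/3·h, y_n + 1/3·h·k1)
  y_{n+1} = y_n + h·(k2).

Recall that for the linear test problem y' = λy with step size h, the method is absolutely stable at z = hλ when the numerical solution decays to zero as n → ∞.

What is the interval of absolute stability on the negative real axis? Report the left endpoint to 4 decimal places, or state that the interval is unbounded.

Test eqn y'=λy, z=hλ:
  k1=λy_n ⇒ h·k1=z·y_n;  k2=λ(1+1/3z)y_n ⇒ h·k2=z(1+1/3z)y_n
  y_{n+1}/y_n = 1 + z(1+1/3z) = 1 + z + 1/3z²
  R(z) = 1 + z + 1/3z².

Boundary: |R(x)|=1, x<0.
x=-0.39: |R|=0.6607
R=1: x+1/3x²=0 ⇒ x=−3=-3.0000; min R=1−1/(4·1/3)=0.2500>−1
Confirm numerically:
  x=-2.811: |R|=0.82291 <1
  x=-1.877: |R|=0.29738 <1
  x=-1.748: |R|=0.27050 <1
  x=-3.546: |R|=1.64537 >1
  x=-3.273: |R|=1.29784 >1
So |R|<1 on (-3.0000, 0).

z∈(-3.0000,0).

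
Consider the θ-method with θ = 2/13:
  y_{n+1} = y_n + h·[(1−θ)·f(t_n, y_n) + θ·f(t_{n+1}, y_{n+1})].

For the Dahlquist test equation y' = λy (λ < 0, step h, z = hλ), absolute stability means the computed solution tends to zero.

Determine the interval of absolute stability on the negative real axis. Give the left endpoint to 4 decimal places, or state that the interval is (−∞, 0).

(-2.8889, 0).

Test eqn y'=λy, z=hλ:
  y_{n+1} = y_n + z·[11/13·y_n + 2/13·y_{n+1}] ⇒ (1 − 2/13z)y_{n+1} = (1 + 11/13z)y_n
  R(z) = (1 + 11/13z)/(1 − 2/13z).

Find x<0 with |R(x)|<1.
x=-1.73: |R|=0.3663
R=−1: 1+11/13x = −1+2/13x ⇒ -9/13x=2 ⇒ x=2/(-9/13)=-2.8889
Confirm numerically:
  x=-2.302: |R|=0.69995 <1
  x=-1.888: |R|=0.46304 <1
  x=-1.835: |R|=0.43101 <1
  x=-3.130: |R|=1.11267 >1
  x=-3.021: |R|=1.06244 >1
Stable set (-2.8889, 0).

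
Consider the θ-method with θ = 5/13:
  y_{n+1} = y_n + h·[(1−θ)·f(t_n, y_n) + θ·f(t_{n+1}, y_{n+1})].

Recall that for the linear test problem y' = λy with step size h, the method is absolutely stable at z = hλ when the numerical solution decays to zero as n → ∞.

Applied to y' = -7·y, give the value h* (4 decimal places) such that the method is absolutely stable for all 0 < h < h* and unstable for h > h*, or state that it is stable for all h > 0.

(-8.6667,0); λ=-7 ⇒ h* = (26/3)/7 = 1.2381.

On y'=λy, z=hλ:
  y_{n+1} = y_n + z·[8/13·y_n + 5/13·y_{n+1}] ⇒ (1 − 5/13z)y_{n+1} = (1 + 8/13z)y_n
  Hence R(z) = (1 + 8/13z)/(1 − 5/13z).

Find x<0 with |R(x)|<1.
x=-0.66: |R|=0.4736
R=−1: 1+8/13x = −1+5/13x ⇒ -3/13x=2 ⇒ x=2/(-3/13)=-8.6667
Confirm numerically:
  x=-7.762: |R|=0.94762 <1
  x=-7.642: |R|=0.93997 <1
  x=-5.360: |R|=0.75075 <1
  x=-9.027: |R|=1.01859 >1
  x=-8.916: |R|=1.01299 >1
  x=-8.893: |R|=1.01182 >1
Interval (-8.6667, 0).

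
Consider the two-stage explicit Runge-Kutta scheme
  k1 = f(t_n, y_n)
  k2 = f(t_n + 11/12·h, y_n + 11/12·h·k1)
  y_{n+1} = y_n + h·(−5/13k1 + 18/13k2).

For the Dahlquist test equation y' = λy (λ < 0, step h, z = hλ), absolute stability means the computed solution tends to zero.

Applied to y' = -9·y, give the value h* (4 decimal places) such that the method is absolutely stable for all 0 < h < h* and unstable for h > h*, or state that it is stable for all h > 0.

With y'=λy (z=hλ):
  k1=λy_n ⇒ h·k1=z·y_n;  k2=λ(1+11/12z)y_n ⇒ h·k2=z(1+11/12z)y_n
  y_{n+1}/y_n = 1 − 5/13z + 18/13z(1+11/12z) = 1 + z + 33/26z²
  R(z) = 1 + z + 33/26z².

Solve |R(x)|<1 on ℝ⁻.
x=-1.64: |R|=2.7737
R=1: x+33/26x²=0 ⇒ x=−26/33=-0.7879; min R=1−1/(4·33/26)=0.8030>−1
Confirm numerically:
  x=-0.754: |R|=0.96758 <1
  x=-0.518: |R|=0.82257 <1
  x=-0.448: |R|=0.80674 <1
  x=-1.128: |R|=1.48695 >1
  x=-1.108: |R|=1.45019 >1
  x=-0.939: |R|=1.18011 >1
Interval (-0.7879, 0).

(-0.7879,0); λ=-9 ⇒ h* = (26/33)/9 = 0.0875.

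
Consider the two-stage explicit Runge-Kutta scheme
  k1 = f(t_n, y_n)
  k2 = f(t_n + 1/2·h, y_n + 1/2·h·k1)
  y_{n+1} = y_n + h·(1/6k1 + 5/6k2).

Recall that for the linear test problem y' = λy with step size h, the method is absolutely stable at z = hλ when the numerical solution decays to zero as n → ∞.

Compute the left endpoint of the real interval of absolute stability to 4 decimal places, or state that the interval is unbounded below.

With y'=λy (z=hλ):
  k1=λy_n ⇒ h·k1=z·y_n;  k2=λ(1+1/2z)y_n ⇒ h·k2=z(1+1/2z)y_n
  y_{n+1}/y_n = 1 + 1/6z + 5/6z(1+1/2z) = 1 + z + 5/12z²
  Hence R(z) = 1 + z + 5/12z².

Find x<0 with |R(x)|<1.
x=-1.05: |R|=0.4094
R=1: x+5/12x²=0 ⇒ x=−12/5=-2.4000; min R=1−1/(4·5/12)=0.4000>−1
Confirm numerically:
  x=-2.367: |R|=0.96745 <1
  x=-2.136: |R|=0.76504 <1
  x=-1.907: |R|=0.60827 <1
  x=-1.112: |R|=0.40323 <1
  x=-2.755: |R|=1.40751 >1
  x=-2.497: |R|=1.10092 >1
Interval (-2.4000, 0).

left endpoint -2.4000.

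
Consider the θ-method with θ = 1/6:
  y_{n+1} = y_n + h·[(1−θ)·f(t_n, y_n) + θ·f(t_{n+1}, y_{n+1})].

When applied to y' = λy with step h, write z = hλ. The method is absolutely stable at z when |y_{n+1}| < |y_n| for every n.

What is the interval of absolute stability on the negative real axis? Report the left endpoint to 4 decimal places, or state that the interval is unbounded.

z∈(-3.0000,0).

Set f=λy, z=hλ:
  y_{n+1} = y_n + z·[5/6·y_n + 1/6·y_{n+1}] ⇒ (1 − 1/6z)y_{n+1} = (1 + 5/6z)y_n
  ⇒ R(z) = (1 + 5/6z)/(1 − 1/6z).

Solve |R(x)|<1 on ℝ⁻.
x=-1.41: |R|=0.1417
R=−1: 1+5/6x = −1+1/6x ⇒ -2/3x=2 ⇒ x=2/(-2/3)=-3.0000
Confirm numerically:
  x=-2.272: |R|=0.64797 <1
  x=-1.323: |R|=0.08398 <1
  x=-1.220: |R|=0.01385 <1
  x=-3.575: |R|=1.24021 >1
  x=-3.167: |R|=1.07287 >1
  x=-3.166: |R|=1.07244 >1
So |R|<1 on (-3.0000, 0).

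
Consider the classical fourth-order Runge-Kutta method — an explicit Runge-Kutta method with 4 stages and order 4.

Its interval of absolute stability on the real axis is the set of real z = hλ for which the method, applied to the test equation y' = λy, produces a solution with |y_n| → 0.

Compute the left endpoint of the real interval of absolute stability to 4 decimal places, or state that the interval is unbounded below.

On y'=λy, z=hλ:
  order 4, 4-stage ⇒ R(z)=1+z+z^2/2+z^3/6+z^4/24
  (e.g. R(-0.41)=0.66374, |R|=0.66374)

Find x<0 with |R(x)|<1.
x=-0.41: |R|=0.6637
|R(-2.85)|=1.1020 |R(-2.65)|=0.8145 |R(-2.46)|=0.6106
Bisect:
  x_lo=-3.5185 |R|=2.7977  x_hi=-0.3728 |R|=0.6888
  mid=-1.94569 |R|=0.31668 →hi
  mid=-2.73212 |R|=0.92274 →hi
  mid=-3.12533 |R|=1.64596 →lo
  mid=-2.92872 |R|=1.23867 →lo
  mid=-2.83042 |R|=1.07019 →lo
  mid=-2.78127 |R|=0.99395 →hi
  mid=-2.80584 |R|=1.03143 →lo
  ...
  [-2.78530,-2.78511] ⇒ x*=-2.7853
Stable set (-2.7853, 0).

left endpoint -2.7853.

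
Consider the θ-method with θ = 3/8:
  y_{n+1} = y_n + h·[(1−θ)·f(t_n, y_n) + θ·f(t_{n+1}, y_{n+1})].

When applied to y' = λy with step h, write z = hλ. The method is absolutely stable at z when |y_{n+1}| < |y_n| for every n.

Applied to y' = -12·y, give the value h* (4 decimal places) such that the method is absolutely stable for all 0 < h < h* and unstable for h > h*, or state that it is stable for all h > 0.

On y'=λy, z=hλ:
  y_{n+1} = y_n + z·[5/8·y_n + 3/8·y_{n+1}] ⇒ (1 − 3/8z)y_{n+1} = (1 + 5/8z)y_n
  R(z) = (1 + 5/8z)/(1 − 3/8z).

Find x<0 with |R(x)|<1.
x=-0.55: |R|=0.5440
R=−1: 1+5/8x = −1+3/8x ⇒ -1/4x=2 ⇒ x=2/(-1/4)=-8.0000
Confirm numerically:
  x=-7.835: |R|=0.98953 <1
  x=-7.302: |R|=0.95332 <1
  x=-3.962: |R|=0.59389 <1
  x=-8.154: |R|=1.00949 >1
  x=-8.039: |R|=1.00243 >1
So |R|<1 on (-8.0000, 0).

(-8.0000,0); λ=-12 ⇒ h* = (8)/12 = 0.6667.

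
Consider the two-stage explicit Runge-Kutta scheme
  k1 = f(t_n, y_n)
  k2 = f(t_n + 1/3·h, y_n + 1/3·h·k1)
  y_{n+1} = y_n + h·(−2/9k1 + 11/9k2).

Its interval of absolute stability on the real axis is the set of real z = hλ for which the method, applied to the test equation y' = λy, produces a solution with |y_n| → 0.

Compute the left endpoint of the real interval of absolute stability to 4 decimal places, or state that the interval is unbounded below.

left endpoint -2.4545.

Test eqn y'=λy, z=hλ:
  k1=λy_n ⇒ h·k1=z·y_n;  k2=λ(1+1/3z)y_n ⇒ h·k2=z(1+1/3z)y_n
  y_{n+1}/y_n = 1 − 2/9z + 11/9z(1+1/3z) = 1 + z + 11/27z²
  ⇒ R(z) = 1 + z + 11/27z².

Need |R(x)|<1, x<0.
x=-0.41: |R|=0.6585
R=1: x+11/27x²=0 ⇒ x=−27/11=-2.4545; min R=1−1/(4·11/27)=0.3864>−1
Confirm numerically:
  x=-2.022: |R|=0.64368 <1
  x=-1.981: |R|=0.61781 <1
  x=-1.320: |R|=0.38987 <1
  x=-1.218: |R|=0.38640 <1
  x=-3.030: |R|=1.71037 >1
  x=-2.867: |R|=1.48176 >1
  x=-2.604: |R|=1.15855 >1
Stable set (-2.4545, 0).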